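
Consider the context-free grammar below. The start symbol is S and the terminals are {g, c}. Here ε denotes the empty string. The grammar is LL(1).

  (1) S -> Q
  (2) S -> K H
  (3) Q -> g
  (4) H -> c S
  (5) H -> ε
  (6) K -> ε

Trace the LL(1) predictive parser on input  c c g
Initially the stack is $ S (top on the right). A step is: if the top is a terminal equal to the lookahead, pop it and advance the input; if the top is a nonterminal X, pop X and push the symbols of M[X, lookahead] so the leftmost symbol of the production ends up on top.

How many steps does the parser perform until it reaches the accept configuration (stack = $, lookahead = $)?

11

step 1: stack=$ S  input=c c g $  — expand S -> K H
step 2: stack=$ H K  input=c c g $  — expand K -> ε
step 3: stack=$ H  input=c c g $  — expand H -> c S
step 4: stack=$ S c  input=c c g $  — match c
step 5: stack=$ S  input=c g $  — expand S -> K H
step 6: stack=$ H K  input=c g $  — expand K -> ε
step 7: stack=$ H  input=c g $  — expand H -> c S
step 8: stack=$ S c  input=c g $  — match c
step 9: stack=$ S  input=g $  — expand S -> Q
step 10: stack=$ Q  input=g $  — expand Q -> g
step 11: stack=$ g  input=g $  — match g
Accept reached after 11 steps.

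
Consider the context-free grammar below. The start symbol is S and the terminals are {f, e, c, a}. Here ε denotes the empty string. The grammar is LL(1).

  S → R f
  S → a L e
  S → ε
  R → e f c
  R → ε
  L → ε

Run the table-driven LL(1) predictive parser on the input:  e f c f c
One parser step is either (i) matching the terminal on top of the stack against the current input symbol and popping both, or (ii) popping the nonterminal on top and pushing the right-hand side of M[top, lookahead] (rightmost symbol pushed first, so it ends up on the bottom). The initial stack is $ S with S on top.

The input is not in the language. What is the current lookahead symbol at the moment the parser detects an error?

step 1: stack=$ S  input=e f c f c $  — expand S → R f
step 2: stack=$ f R  input=e f c f c $  — expand R → e f c
step 3: stack=$ f c f e  input=e f c f c $  — match e
step 4: stack=$ f c f  input=f c f c $  — match f
step 5: stack=$ f c  input=c f c $  — match c
step 6: stack=$ f  input=f c $  — match f
step 7: stack=$  input=c $  — error: stack empty but input remains

c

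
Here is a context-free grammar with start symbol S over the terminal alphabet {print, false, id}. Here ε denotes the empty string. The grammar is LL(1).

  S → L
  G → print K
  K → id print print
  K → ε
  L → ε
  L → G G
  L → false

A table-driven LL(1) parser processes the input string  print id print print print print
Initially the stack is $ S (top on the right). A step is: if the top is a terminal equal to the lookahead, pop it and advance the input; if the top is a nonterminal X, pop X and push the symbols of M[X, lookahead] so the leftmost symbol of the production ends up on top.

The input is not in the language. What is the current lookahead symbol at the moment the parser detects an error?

print

      Stack               Input                               Action
   1  $ S                 print id print print print print $  expand S → L
   2  $ L                 print id print print print print $  expand L → G G
   3  $ G G               print id print print print print $  expand G → print K
   4  $ G K print         print id print print print print $  match print
   5  $ G K               id print print print print $        expand K → id print print
   6  $ G print print id  id print print print print $        match id
   7  $ G print print     print print print print $           match print
   8  $ G print           print print print $                 match print
   9  $ G                 print print $                       expand G → print K
  10  $ K print           print print $                       match print
  11  $ K                 print $                             expand K → ε
  12  $                   print $                             error: stack empty but input remains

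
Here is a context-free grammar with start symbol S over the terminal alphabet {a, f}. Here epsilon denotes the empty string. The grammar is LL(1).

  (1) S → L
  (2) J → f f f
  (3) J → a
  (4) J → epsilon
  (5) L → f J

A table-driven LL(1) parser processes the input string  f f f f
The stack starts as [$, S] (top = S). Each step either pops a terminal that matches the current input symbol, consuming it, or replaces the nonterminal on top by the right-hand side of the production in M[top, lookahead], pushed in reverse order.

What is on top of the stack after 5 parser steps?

     Stack    Input      Action
  1  $ S      f f f f $  expand S → L
  2  $ L      f f f f $  expand L → f J
  3  $ J f    f f f f $  match f
  4  $ J      f f f $    expand J → f f f
  5  $ f f f  f f f $    match f
Stack after step 5: $ f f (top = f).

f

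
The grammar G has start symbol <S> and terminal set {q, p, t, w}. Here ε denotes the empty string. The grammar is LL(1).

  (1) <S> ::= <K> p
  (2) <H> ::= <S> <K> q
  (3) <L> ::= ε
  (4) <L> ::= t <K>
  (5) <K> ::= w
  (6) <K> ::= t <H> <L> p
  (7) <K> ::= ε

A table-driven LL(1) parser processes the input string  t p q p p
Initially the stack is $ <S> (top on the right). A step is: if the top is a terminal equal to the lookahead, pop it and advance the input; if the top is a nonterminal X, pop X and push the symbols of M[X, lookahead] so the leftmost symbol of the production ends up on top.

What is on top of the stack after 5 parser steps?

     Stack                Input        Action
  1  $ <S>                t p q p p $  expand <S> ::= <K> p
  2  $ p <K>              t p q p p $  expand <K> ::= t <H> <L> p
  3  $ p p <L> <H> t      t p q p p $  match t
  4  $ p p <L> <H>        p q p p $    expand <H> ::= <S> <K> q
  5  $ p p <L> q <K> <S>  p q p p $    expand <S> ::= <K> p
Stack after step 5: $ p p <L> q <K> p <K> (top = <K>).

<K>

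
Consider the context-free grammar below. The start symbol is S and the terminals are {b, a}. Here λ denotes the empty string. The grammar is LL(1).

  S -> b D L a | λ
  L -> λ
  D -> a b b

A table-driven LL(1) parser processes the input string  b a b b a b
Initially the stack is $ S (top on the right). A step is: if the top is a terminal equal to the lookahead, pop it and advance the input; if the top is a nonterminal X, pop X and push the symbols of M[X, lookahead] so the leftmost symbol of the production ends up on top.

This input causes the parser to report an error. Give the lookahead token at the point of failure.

     Stack        Input          Action
  1  $ S          b a b b a b $  expand S -> b D L a
  2  $ a L D b    b a b b a b $  match b
  3  $ a L D      a b b a b $    expand D -> a b b
  4  $ a L b b a  a b b a b $    match a
  5  $ a L b b    b b a b $      match b
  6  $ a L b      b a b $        match b
  7  $ a L        a b $          expand L -> λ
  8  $ a          a b $          match a
  9  $            b $            error: stack empty but input remains

b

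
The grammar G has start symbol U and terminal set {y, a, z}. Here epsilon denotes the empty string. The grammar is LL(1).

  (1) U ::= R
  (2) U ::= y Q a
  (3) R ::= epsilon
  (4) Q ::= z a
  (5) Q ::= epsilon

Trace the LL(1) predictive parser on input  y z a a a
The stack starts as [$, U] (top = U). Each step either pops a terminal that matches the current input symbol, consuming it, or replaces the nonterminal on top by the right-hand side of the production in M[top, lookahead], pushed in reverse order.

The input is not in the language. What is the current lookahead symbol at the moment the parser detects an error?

step 1: stack=$ U  input=y z a a a $  — expand U ::= y Q a
step 2: stack=$ a Q y  input=y z a a a $  — match y
step 3: stack=$ a Q  input=z a a a $  — expand Q ::= z a
step 4: stack=$ a a z  input=z a a a $  — match z
step 5: stack=$ a a  input=a a a $  — match a
step 6: stack=$ a  input=a a $  — match a
step 7: stack=$  input=a $  — error: stack empty but input remains

a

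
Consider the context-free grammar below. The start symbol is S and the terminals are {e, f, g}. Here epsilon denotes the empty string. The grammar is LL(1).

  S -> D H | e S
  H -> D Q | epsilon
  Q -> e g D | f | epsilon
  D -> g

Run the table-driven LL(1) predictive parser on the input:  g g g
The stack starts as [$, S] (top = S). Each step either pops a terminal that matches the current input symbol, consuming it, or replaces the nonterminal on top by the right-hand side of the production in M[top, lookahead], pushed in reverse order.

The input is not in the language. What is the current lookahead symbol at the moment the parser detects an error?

g

step 1: stack=$ S  input=g g g $  — expand S -> D H
step 2: stack=$ H D  input=g g g $  — expand D -> g
step 3: stack=$ H g  input=g g g $  — match g
step 4: stack=$ H  input=g g $  — expand H -> D Q
step 5: stack=$ Q D  input=g g $  — expand D -> g
step 6: stack=$ Q g  input=g g $  — match g
step 7: stack=$ Q  input=g $  — error: M[Q, g] is empty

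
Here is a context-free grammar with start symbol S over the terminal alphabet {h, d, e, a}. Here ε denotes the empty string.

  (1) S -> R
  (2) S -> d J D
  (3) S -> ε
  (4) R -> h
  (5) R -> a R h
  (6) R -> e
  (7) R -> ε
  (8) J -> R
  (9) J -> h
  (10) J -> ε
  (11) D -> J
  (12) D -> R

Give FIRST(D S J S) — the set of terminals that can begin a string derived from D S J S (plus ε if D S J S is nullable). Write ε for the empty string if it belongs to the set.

FIRST(R): from R->h we get {h}; from R->a R h we get {a}; from R->e we get {e}; from R->ε we get {ε}. So FIRST(R) = {ε, a, e, h}.
FIRST(S): from S->R we get {ε, a, e, h}; from S->d J D we get {d}; from S->ε we get {ε}. So FIRST(S) = {ε, a, d, e, h}.
FIRST(J): from J->R we get {ε, a, e, h}; from J->h we get {h}; from J->ε we get {ε}. So FIRST(J) = {ε, a, e, h}.
FIRST(D): from D->J we get {ε, a, e, h}; from D->R we get {ε, a, e, h}. So FIRST(D) = {ε, a, e, h}.
FIRST(D S J S): take FIRST of each symbol in turn, carrying on past any symbol whose FIRST contains ε; result {ε, a, d, e, h}.

{ε, a, d, e, h}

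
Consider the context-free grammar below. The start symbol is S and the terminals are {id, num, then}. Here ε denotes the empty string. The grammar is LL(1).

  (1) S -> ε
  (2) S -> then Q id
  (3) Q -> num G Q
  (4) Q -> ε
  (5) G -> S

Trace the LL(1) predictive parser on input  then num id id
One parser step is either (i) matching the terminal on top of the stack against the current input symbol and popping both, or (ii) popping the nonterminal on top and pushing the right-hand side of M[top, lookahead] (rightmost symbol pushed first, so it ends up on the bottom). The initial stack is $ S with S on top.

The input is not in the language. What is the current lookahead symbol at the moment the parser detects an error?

step 1: stack=$ S  input=then num id id $  — expand S -> then Q id
step 2: stack=$ id Q then  input=then num id id $  — match then
step 3: stack=$ id Q  input=num id id $  — expand Q -> num G Q
step 4: stack=$ id Q G num  input=num id id $  — match num
step 5: stack=$ id Q G  input=id id $  — expand G -> S
step 6: stack=$ id Q S  input=id id $  — expand S -> ε
step 7: stack=$ id Q  input=id id $  — expand Q -> ε
step 8: stack=$ id  input=id id $  — match id
step 9: stack=$  input=id $  — error: stack empty but input remains

id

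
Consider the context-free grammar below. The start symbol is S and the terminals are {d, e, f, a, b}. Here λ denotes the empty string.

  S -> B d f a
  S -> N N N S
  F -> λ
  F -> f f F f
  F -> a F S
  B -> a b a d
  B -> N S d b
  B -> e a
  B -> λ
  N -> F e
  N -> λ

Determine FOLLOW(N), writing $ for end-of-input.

{a, d, e, f}

FIRST(F): from F->λ we get {λ}; from F->f f F f we get {f}; from F->a F S we get {a}. So FIRST(F) = {λ, a, f}.
FIRST(N): from N->F e we get {a, e, f}; from N->λ we get {λ}. So FIRST(N) = {λ, a, e, f}.
FIRST(S): from S->B d f a we get {a, d, e, f}; from S->N N N S we get {a, d, e, f}. So FIRST(S) = {a, d, e, f}.
FIRST(B): from B->a b a d we get {a}; from B->N S d b we get {a, d, e, f}; from B->e a we get {e}; from B->λ we get {λ}. So FIRST(B) = {λ, a, d, e, f}.
FOLLOW(S) includes $ since S is the start symbol.
FOLLOW(F): in F->f f F f, F is followed by f with FIRST {f}; in F->a F S, F is followed by S with FIRST {a, d, e, f}; in N->F e, F is followed by e with FIRST {e}. Thus FOLLOW(F) = {a, d, e, f}.
FOLLOW(S): in S->N N N S, the suffix after S is empty (adds nothing new); in F->a F S, the suffix after S is empty, so FOLLOW(S) ⊇ FOLLOW(F) = {a, d, e, f}; in B->N S d b, S is followed by d b with FIRST {d}. Thus FOLLOW(S) = {$, a, d, e, f}.
FOLLOW(B): in S->B d f a, B is followed by d f a with FIRST {d}. Thus FOLLOW(B) = {d}.
FOLLOW(N): in S->N N N S (occurrence 1), N is followed by N N S with FIRST {a, d, e, f}; in S->N N N S (occurrence 2), N is followed by N S with FIRST {a, d, e, f}; in S->N N N S (occurrence 3), N is followed by S with FIRST {a, d, e, f}; in B->N S d b, N is followed by S d b with FIRST {a, d, e, f}. Thus FOLLOW(N) = {a, d, e, f}.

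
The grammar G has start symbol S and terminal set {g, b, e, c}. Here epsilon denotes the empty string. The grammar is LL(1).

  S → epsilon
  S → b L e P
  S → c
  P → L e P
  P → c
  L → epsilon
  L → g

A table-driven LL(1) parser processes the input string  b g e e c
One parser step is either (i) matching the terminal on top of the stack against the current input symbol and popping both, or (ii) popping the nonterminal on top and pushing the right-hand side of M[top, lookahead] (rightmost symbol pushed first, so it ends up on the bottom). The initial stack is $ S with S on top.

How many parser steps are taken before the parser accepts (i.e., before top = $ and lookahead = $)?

      Stack      Input        Action
   1  $ S        b g e e c $  expand S → b L e P
   2  $ P e L b  b g e e c $  match b
   3  $ P e L    g e e c $    expand L → g
   4  $ P e g    g e e c $    match g
   5  $ P e      e e c $      match e
   6  $ P        e c $        expand P → L e P
   7  $ P e L    e c $        expand L → epsilon
   8  $ P e      e c $        match e
   9  $ P        c $          expand P → c
  10  $ c        c $          match c
Accept reached after 10 steps.

10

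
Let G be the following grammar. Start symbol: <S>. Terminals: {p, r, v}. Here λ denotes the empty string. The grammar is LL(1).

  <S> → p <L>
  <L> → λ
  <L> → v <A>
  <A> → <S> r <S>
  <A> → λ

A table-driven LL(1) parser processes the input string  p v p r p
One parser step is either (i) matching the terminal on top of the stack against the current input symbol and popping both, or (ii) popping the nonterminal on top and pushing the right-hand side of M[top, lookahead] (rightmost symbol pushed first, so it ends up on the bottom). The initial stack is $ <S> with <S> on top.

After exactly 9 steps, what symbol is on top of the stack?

     Stack          Input        Action
  1  $ <S>          p v p r p $  expand <S> → p <L>
  2  $ <L> p        p v p r p $  match p
  3  $ <L>          v p r p $    expand <L> → v <A>
  4  $ <A> v        v p r p $    match v
  5  $ <A>          p r p $      expand <A> → <S> r <S>
  6  $ <S> r <S>    p r p $      expand <S> → p <L>
  7  $ <S> r <L> p  p r p $      match p
  8  $ <S> r <L>    r p $        expand <L> → λ
  9  $ <S> r        r p $        match r
Stack after step 9: $ <S> (top = <S>).

<S>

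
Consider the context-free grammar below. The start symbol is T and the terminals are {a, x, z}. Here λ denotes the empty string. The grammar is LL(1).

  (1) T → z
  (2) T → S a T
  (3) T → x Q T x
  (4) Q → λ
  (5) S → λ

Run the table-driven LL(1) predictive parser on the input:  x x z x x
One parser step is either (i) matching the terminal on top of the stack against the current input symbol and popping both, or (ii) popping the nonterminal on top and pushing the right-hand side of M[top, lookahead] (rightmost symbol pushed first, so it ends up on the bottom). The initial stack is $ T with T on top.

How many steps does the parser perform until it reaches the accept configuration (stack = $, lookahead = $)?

      Stack        Input        Action
   1  $ T          x x z x x $  expand T → x Q T x
   2  $ x T Q x    x x z x x $  match x
   3  $ x T Q      x z x x $    expand Q → λ
   4  $ x T        x z x x $    expand T → x Q T x
   5  $ x x T Q x  x z x x $    match x
   6  $ x x T Q    z x x $      expand Q → λ
   7  $ x x T      z x x $      expand T → z
   8  $ x x z      z x x $      match z
   9  $ x x        x x $        match x
  10  $ x          x $          match x
Accept reached after 10 steps.

10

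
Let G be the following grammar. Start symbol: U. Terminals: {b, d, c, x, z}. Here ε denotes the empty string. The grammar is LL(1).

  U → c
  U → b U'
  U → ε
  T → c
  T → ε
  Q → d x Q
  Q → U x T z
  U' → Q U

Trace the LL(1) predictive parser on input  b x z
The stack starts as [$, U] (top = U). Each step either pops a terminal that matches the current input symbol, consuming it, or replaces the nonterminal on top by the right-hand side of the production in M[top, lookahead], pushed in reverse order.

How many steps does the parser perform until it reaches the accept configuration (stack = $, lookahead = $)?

9

     Stack        Input    Action
  1  $ U          b x z $  expand U → b U'
  2  $ U' b       b x z $  match b
  3  $ U'         x z $    expand U' → Q U
  4  $ U Q        x z $    expand Q → U x T z
  5  $ U z T x U  x z $    expand U → ε
  6  $ U z T x    x z $    match x
  7  $ U z T      z $      expand T → ε
  8  $ U z        z $      match z
  9  $ U          $        expand U → ε
Accept reached after 9 steps.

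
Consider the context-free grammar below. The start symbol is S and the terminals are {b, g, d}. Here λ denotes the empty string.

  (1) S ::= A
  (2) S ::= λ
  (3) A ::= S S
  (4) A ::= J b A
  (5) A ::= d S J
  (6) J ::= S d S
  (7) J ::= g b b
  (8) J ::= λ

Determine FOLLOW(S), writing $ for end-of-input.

{$, b, d, g}

FIRST(S): from S::=A we get {λ, b, d, g}; from S::=λ we get {λ}. So FIRST(S) = {λ, b, d, g}.
FIRST(J): from J::=S d S we get {b, d, g}; from J::=g b b we get {g}; from J::=λ we get {λ}. So FIRST(J) = {λ, b, d, g}.
FIRST(A): from A::=S S we get {λ, b, d, g}; from A::=J b A we get {b, d, g}; from A::=d S J we get {d}. So FIRST(A) = {λ, b, d, g}.
FOLLOW(S) includes $ since S is the start symbol.
FOLLOW(S): in A::=S S (occurrence 1), S is followed by S with FIRST {λ, b, d, g}; in A::=S S (occurrence 1), the suffix after S is nullable, so FOLLOW(S) ⊇ FOLLOW(A) = {$, b, d, g}; in A::=S S (occurrence 2), the suffix after S is empty, so FOLLOW(S) ⊇ FOLLOW(A) = {$, b, d, g}; in A::=d S J, S is followed by J with FIRST {λ, b, d, g}; in A::=d S J, the suffix after S is nullable, so FOLLOW(S) ⊇ FOLLOW(A) = {$, b, d, g}; in J::=S d S (occurrence 1), S is followed by d S with FIRST {d}; in J::=S d S (occurrence 2), the suffix after S is empty, so FOLLOW(S) ⊇ FOLLOW(J) = {$, b, d, g}. Thus FOLLOW(S) = {$, b, d, g}.
FOLLOW(A): in S::=A, the suffix after A is empty, so FOLLOW(A) ⊇ FOLLOW(S) = {$, b, d, g}; in A::=J b A, the suffix after A is empty (adds nothing new). Thus FOLLOW(A) = {$, b, d, g}.
FOLLOW(J): in A::=J b A, J is followed by b A with FIRST {b}; in A::=d S J, the suffix after J is empty, so FOLLOW(J) ⊇ FOLLOW(A) = {$, b, d, g}. Thus FOLLOW(J) = {$, b, d, g}.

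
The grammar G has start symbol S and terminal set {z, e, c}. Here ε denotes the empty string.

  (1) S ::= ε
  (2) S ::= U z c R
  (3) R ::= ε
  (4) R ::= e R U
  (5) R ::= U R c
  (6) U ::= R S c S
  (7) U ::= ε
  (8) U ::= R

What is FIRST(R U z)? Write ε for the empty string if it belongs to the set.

FIRST(S): from S::=ε we get {ε}; from S::=U z c R we get {c, e, z}. So FIRST(S) = {ε, c, e, z}.
FIRST(R): from R::=ε we get {ε}; from R::=e R U we get {e}; from R::=U R c we get {c, e, z}. So FIRST(R) = {ε, c, e, z}.
FIRST(U): from U::=R S c S we get {c, e, z}; from U::=ε we get {ε}; from U::=R we get {ε, c, e, z}. So FIRST(U) = {ε, c, e, z}.
FIRST(R U z): take FIRST of each symbol in turn, carrying on past any symbol whose FIRST contains ε; result {c, e, z}.

{c, e, z}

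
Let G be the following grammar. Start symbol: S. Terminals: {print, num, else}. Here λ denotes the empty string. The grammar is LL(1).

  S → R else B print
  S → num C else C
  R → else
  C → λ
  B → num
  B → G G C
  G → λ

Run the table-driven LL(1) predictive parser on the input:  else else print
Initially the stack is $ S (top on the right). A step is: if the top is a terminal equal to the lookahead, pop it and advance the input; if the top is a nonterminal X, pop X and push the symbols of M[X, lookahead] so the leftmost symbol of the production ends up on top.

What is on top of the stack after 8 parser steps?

print

     Stack                Input              Action
  1  $ S                  else else print $  expand S → R else B print
  2  $ print B else R     else else print $  expand R → else
  3  $ print B else else  else else print $  match else
  4  $ print B else       else print $       match else
  5  $ print B            print $            expand B → G G C
  6  $ print C G G        print $            expand G → λ
  7  $ print C G          print $            expand G → λ
  8  $ print C            print $            expand C → λ
Stack after step 8: $ print (top = print).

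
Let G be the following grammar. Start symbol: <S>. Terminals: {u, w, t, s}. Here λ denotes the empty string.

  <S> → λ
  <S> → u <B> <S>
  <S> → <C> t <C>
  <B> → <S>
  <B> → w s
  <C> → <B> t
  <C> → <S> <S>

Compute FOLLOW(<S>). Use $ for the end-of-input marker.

{$, t, u, w}

FIRST(<S>) = {λ, t, u, w}  (via <C> t <C>)
FIRST(<B>) = {λ, t, u, w}  (via <S>)
FIRST(<C>) = {λ, t, u, w}  (via <B> t, <S> <S>)
FOLLOW(<S>) includes $ since <S> is the start symbol.
FOLLOW(<S>): in <S>→u <B> <S>, the suffix after <S> is empty (adds nothing new); in <B>→<S>, the suffix after <S> is empty, so FOLLOW(<S>) ⊇ FOLLOW(<B>) = {$, t, u, w}; in <C>→<S> <S> (occurrence 1), <S> is followed by <S> with FIRST {λ, t, u, w}; in <C>→<S> <S> (occurrence 1), the suffix after <S> is nullable, so FOLLOW(<S>) ⊇ FOLLOW(<C>) = {$, t, u, w}; in <C>→<S> <S> (occurrence 2), the suffix after <S> is empty, so FOLLOW(<S>) ⊇ FOLLOW(<C>) = {$, t, u, w}. Thus FOLLOW(<S>) = {$, t, u, w}.
FOLLOW(<B>): in <S>→u <B> <S>, <B> is followed by <S> with FIRST {λ, t, u, w}; in <S>→u <B> <S>, the suffix after <B> is nullable, so FOLLOW(<B>) ⊇ FOLLOW(<S>) = {$, t, u, w}; in <C>→<B> t, <B> is followed by t with FIRST {t}. Thus FOLLOW(<B>) = {$, t, u, w}.
FOLLOW(<C>): in <S>→<C> t <C> (occurrence 1), <C> is followed by t <C> with FIRST {t}; in <S>→<C> t <C> (occurrence 2), the suffix after <C> is empty, so FOLLOW(<C>) ⊇ FOLLOW(<S>) = {$, t, u, w}. Thus FOLLOW(<C>) = {$, t, u, w}.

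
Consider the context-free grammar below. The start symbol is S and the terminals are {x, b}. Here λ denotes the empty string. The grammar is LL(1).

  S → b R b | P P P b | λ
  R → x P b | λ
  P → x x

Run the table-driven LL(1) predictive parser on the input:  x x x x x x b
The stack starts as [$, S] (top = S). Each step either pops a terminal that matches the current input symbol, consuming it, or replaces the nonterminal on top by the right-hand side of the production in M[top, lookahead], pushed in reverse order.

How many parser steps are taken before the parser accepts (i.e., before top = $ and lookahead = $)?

step 1: stack=$ S  input=x x x x x x b $  — expand S → P P P b
step 2: stack=$ b P P P  input=x x x x x x b $  — expand P → x x
step 3: stack=$ b P P x x  input=x x x x x x b $  — match x
step 4: stack=$ b P P x  input=x x x x x b $  — match x
step 5: stack=$ b P P  input=x x x x b $  — expand P → x x
step 6: stack=$ b P x x  input=x x x x b $  — match x
step 7: stack=$ b P x  input=x x x b $  — match x
step 8: stack=$ b P  input=x x b $  — expand P → x x
step 9: stack=$ b x x  input=x x b $  — match x
step 10: stack=$ b x  input=x b $  — match x
step 11: stack=$ b  input=b $  — match b
Accept reached after 11 steps.

11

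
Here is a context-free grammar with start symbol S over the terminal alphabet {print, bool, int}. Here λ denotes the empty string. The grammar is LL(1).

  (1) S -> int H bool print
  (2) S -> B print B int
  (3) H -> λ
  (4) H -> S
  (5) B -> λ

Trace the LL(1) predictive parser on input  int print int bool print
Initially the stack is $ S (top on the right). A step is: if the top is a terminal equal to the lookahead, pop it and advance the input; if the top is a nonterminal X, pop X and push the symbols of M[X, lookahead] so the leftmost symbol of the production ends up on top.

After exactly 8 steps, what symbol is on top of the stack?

step 1: stack=$ S  input=int print int bool print $  — expand S -> int H bool print
step 2: stack=$ print bool H int  input=int print int bool print $  — match int
step 3: stack=$ print bool H  input=print int bool print $  — expand H -> S
step 4: stack=$ print bool S  input=print int bool print $  — expand S -> B print B int
step 5: stack=$ print bool int B print B  input=print int bool print $  — expand B -> λ
step 6: stack=$ print bool int B print  input=print int bool print $  — match print
step 7: stack=$ print bool int B  input=int bool print $  — expand B -> λ
step 8: stack=$ print bool int  input=int bool print $  — match int
Stack after step 8: $ print bool (top = bool).

bool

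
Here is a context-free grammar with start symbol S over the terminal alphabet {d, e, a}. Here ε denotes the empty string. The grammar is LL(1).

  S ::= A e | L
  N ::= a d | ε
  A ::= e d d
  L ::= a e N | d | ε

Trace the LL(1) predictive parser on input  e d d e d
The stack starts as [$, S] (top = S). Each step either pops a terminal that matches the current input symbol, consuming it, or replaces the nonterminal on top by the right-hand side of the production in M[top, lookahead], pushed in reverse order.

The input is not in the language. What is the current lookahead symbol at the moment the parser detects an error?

step 1: stack=$ S  input=e d d e d $  — expand S ::= A e
step 2: stack=$ e A  input=e d d e d $  — expand A ::= e d d
step 3: stack=$ e d d e  input=e d d e d $  — match e
step 4: stack=$ e d d  input=d d e d $  — match d
step 5: stack=$ e d  input=d e d $  — match d
step 6: stack=$ e  input=e d $  — match e
step 7: stack=$  input=d $  — error: stack empty but input remains

d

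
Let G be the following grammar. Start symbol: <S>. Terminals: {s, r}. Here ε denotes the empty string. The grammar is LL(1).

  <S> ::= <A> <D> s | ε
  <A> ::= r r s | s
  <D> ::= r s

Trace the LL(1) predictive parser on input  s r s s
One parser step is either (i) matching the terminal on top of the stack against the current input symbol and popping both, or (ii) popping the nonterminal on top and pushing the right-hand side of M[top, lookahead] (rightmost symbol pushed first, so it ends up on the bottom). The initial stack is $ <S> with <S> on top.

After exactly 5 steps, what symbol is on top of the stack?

     Stack        Input      Action
  1  $ <S>        s r s s $  expand <S> ::= <A> <D> s
  2  $ s <D> <A>  s r s s $  expand <A> ::= s
  3  $ s <D> s    s r s s $  match s
  4  $ s <D>      r s s $    expand <D> ::= r s
  5  $ s s r      r s s $    match r
Stack after step 5: $ s s (top = s).

s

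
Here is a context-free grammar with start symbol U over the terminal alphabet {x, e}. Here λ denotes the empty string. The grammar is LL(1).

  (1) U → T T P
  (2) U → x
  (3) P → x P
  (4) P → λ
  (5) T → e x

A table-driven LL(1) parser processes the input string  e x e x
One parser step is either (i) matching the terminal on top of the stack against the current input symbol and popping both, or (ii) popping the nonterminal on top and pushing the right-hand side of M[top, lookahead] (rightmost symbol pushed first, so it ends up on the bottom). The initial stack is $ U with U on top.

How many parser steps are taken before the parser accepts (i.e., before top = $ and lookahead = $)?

     Stack      Input      Action
  1  $ U        e x e x $  expand U → T T P
  2  $ P T T    e x e x $  expand T → e x
  3  $ P T x e  e x e x $  match e
  4  $ P T x    x e x $    match x
  5  $ P T      e x $      expand T → e x
  6  $ P x e    e x $      match e
  7  $ P x      x $        match x
  8  $ P        $          expand P → λ
Accept reached after 8 steps.

8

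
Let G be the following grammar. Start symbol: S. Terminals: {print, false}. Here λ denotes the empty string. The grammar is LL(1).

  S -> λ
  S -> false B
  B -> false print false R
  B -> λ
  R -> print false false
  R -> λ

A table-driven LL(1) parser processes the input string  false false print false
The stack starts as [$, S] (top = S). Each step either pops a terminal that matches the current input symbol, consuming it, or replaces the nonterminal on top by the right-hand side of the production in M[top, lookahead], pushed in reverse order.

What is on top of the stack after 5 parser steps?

false

step 1: stack=$ S  input=false false print false $  — expand S -> false B
step 2: stack=$ B false  input=false false print false $  — match false
step 3: stack=$ B  input=false print false $  — expand B -> false print false R
step 4: stack=$ R false print false  input=false print false $  — match false
step 5: stack=$ R false print  input=print false $  — match print
Stack after step 5: $ R false (top = false).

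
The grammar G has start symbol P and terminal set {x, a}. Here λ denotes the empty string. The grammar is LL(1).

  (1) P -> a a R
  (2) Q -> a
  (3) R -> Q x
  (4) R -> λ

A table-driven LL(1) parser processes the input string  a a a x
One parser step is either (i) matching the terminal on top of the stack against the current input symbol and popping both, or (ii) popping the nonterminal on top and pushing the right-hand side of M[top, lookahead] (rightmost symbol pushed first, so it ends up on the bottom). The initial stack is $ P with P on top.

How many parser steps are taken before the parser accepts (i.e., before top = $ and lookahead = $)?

7

     Stack    Input      Action
  1  $ P      a a a x $  expand P -> a a R
  2  $ R a a  a a a x $  match a
  3  $ R a    a a x $    match a
  4  $ R      a x $      expand R -> Q x
  5  $ x Q    a x $      expand Q -> a
  6  $ x a    a x $      match a
  7  $ x      x $        match x
Accept reached after 7 steps.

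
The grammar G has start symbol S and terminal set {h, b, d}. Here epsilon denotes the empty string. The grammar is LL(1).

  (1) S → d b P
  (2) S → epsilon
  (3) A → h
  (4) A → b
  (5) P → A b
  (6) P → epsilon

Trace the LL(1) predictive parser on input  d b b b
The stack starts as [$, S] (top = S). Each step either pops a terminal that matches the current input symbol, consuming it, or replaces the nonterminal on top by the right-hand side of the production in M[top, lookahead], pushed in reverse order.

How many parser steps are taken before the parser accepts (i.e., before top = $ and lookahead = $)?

7

step 1: stack=$ S  input=d b b b $  — expand S → d b P
step 2: stack=$ P b d  input=d b b b $  — match d
step 3: stack=$ P b  input=b b b $  — match b
step 4: stack=$ P  input=b b $  — expand P → A b
step 5: stack=$ b A  input=b b $  — expand A → b
step 6: stack=$ b b  input=b b $  — match b
step 7: stack=$ b  input=b $  — match b
Accept reached after 7 steps.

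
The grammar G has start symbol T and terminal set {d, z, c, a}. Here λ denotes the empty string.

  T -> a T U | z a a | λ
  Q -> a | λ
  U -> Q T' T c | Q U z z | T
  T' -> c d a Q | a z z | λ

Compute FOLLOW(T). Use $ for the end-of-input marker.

{$, a, c, z}

FIRST(T) = {λ, a, z}
FIRST(Q) = {λ, a}
FIRST(T') = {λ, a, c}
FIRST(U) = {λ, a, c, z}  (via Q T' T c, Q U z z, T)
FOLLOW(T) includes $ since T is the start symbol.
FOLLOW(T'): in U->Q T' T c, T' is followed by T c with FIRST {a, c, z}. Thus FOLLOW(T') = {a, c, z}.
FOLLOW(Q): in U->Q T' T c, Q is followed by T' T c with FIRST {a, c, z}; in U->Q U z z, Q is followed by U z z with FIRST {a, c, z}; in T'->c d a Q, the suffix after Q is empty, so FOLLOW(Q) ⊇ FOLLOW(T') = {a, c, z}. Thus FOLLOW(Q) = {a, c, z}.
FOLLOW(T): in T->a T U, T is followed by U with FIRST {λ, a, c, z}; in T->a T U, the suffix after T is nullable (adds nothing new); in U->Q T' T c, T is followed by c with FIRST {c}; in U->T, the suffix after T is empty, so FOLLOW(T) ⊇ FOLLOW(U) = {$, a, c, z}. Thus FOLLOW(T) = {$, a, c, z}.
FOLLOW(U): in T->a T U, the suffix after U is empty, so FOLLOW(U) ⊇ FOLLOW(T) = {$, a, c, z}; in U->Q U z z, U is followed by z z with FIRST {z}. Thus FOLLOW(U) = {$, a, c, z}.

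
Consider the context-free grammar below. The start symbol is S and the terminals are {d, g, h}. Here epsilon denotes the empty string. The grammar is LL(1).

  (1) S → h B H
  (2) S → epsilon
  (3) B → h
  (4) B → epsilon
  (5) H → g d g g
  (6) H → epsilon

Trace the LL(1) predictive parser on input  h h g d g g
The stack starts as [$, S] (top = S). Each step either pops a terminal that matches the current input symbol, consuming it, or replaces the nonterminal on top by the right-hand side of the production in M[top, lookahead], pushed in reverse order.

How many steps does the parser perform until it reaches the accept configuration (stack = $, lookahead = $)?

step 1: stack=$ S  input=h h g d g g $  — expand S → h B H
step 2: stack=$ H B h  input=h h g d g g $  — match h
step 3: stack=$ H B  input=h g d g g $  — expand B → h
step 4: stack=$ H h  input=h g d g g $  — match h
step 5: stack=$ H  input=g d g g $  — expand H → g d g g
step 6: stack=$ g g d g  input=g d g g $  — match g
step 7: stack=$ g g d  input=d g g $  — match d
step 8: stack=$ g g  input=g g $  — match g
step 9: stack=$ g  input=g $  — match g
Accept reached after 9 steps.

9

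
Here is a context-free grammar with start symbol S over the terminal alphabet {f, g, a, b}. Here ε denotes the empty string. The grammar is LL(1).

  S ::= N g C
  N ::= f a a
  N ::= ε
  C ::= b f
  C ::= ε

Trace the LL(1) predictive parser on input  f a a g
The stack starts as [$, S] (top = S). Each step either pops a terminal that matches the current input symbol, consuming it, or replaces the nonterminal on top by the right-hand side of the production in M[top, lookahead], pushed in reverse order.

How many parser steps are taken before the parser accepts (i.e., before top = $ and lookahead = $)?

7

step 1: stack=$ S  input=f a a g $  — expand S ::= N g C
step 2: stack=$ C g N  input=f a a g $  — expand N ::= f a a
step 3: stack=$ C g a a f  input=f a a g $  — match f
step 4: stack=$ C g a a  input=a a g $  — match a
step 5: stack=$ C g a  input=a g $  — match a
step 6: stack=$ C g  input=g $  — match g
step 7: stack=$ C  input=$  — expand C ::= ε
Accept reached after 7 steps.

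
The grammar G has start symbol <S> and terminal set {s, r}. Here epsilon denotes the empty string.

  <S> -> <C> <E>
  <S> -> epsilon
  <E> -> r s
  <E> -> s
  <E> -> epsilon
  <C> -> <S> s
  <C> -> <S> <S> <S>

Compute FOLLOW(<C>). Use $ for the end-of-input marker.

FIRST(<E>) = {epsilon, r, s}
FIRST(<S>) = {epsilon, r, s}  (via <C> <E>)
FIRST(<C>) = {epsilon, r, s}  (via <S> s, <S> <S> <S>)
FOLLOW(<S>) includes $ since <S> is the start symbol.
FOLLOW(<S>): in <C>-><S> s, <S> is followed by s with FIRST {s}; in <C>-><S> <S> <S> (occurrence 1), <S> is followed by <S> <S> with FIRST {epsilon, r, s}; in <C>-><S> <S> <S> (occurrence 1), the suffix after <S> is nullable, so FOLLOW(<S>) ⊇ FOLLOW(<C>) = {$, r, s}; in <C>-><S> <S> <S> (occurrence 2), <S> is followed by <S> with FIRST {epsilon, r, s}; in <C>-><S> <S> <S> (occurrence 2), the suffix after <S> is nullable, so FOLLOW(<S>) ⊇ FOLLOW(<C>) = {$, r, s}; in <C>-><S> <S> <S> (occurrence 3), the suffix after <S> is empty, so FOLLOW(<S>) ⊇ FOLLOW(<C>) = {$, r, s}. Thus FOLLOW(<S>) = {$, r, s}.
FOLLOW(<E>): in <S>-><C> <E>, the suffix after <E> is empty, so FOLLOW(<E>) ⊇ FOLLOW(<S>) = {$, r, s}. Thus FOLLOW(<E>) = {$, r, s}.
FOLLOW(<C>): in <S>-><C> <E>, <C> is followed by <E> with FIRST {epsilon, r, s}; in <S>-><C> <E>, the suffix after <C> is nullable, so FOLLOW(<C>) ⊇ FOLLOW(<S>) = {$, r, s}. Thus FOLLOW(<C>) = {$, r, s}.

{$, r, s}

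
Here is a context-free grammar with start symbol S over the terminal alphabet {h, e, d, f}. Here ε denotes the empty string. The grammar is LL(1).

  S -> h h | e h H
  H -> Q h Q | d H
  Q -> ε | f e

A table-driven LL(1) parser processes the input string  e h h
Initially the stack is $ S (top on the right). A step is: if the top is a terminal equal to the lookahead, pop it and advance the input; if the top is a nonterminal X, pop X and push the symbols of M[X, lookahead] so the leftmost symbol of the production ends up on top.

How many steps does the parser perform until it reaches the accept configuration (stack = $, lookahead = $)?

step 1: stack=$ S  input=e h h $  — expand S -> e h H
step 2: stack=$ H h e  input=e h h $  — match e
step 3: stack=$ H h  input=h h $  — match h
step 4: stack=$ H  input=h $  — expand H -> Q h Q
step 5: stack=$ Q h Q  input=h $  — expand Q -> ε
step 6: stack=$ Q h  input=h $  — match h
step 7: stack=$ Q  input=$  — expand Q -> ε
Accept reached after 7 steps.

7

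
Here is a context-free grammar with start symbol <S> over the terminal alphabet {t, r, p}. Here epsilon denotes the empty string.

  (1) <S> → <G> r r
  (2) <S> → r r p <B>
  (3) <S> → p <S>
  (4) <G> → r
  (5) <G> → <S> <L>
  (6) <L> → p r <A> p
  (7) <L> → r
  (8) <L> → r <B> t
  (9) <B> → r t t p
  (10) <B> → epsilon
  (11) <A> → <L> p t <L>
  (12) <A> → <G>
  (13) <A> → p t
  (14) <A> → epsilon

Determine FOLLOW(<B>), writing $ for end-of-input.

FIRST(<L>): from <L>→p r <A> p we get {p}; from <L>→r we get {r}; from <L>→r <B> t we get {r}. So FIRST(<L>) = {p, r}.
FIRST(<B>): from <B>→r t t p we get {r}; from <B>→epsilon we get {epsilon}. So FIRST(<B>) = {epsilon, r}.
FIRST(<S>): from <S>→<G> r r we get {p, r}; from <S>→r r p <B> we get {r}; from <S>→p <S> we get {p}. So FIRST(<S>) = {p, r}.
FIRST(<G>): from <G>→r we get {r}; from <G>→<S> <L> we get {p, r}. So FIRST(<G>) = {p, r}.
FIRST(<A>): from <A>→<L> p t <L> we get {p, r}; from <A>→<G> we get {p, r}; from <A>→p t we get {p}; from <A>→epsilon we get {epsilon}. So FIRST(<A>) = {epsilon, p, r}.
FOLLOW(<S>) includes $ since <S> is the start symbol.
FOLLOW(<S>): in <S>→p <S>, the suffix after <S> is empty (adds nothing new); in <G>→<S> <L>, <S> is followed by <L> with FIRST {p, r}. Thus FOLLOW(<S>) = {$, p, r}.
FOLLOW(<B>): in <S>→r r p <B>, the suffix after <B> is empty, so FOLLOW(<B>) ⊇ FOLLOW(<S>) = {$, p, r}; in <L>→r <B> t, <B> is followed by t with FIRST {t}. Thus FOLLOW(<B>) = {$, p, r, t}.
FOLLOW(<A>): in <L>→p r <A> p, <A> is followed by p with FIRST {p}. Thus FOLLOW(<A>) = {p}.
FOLLOW(<G>): in <S>→<G> r r, <G> is followed by r r with FIRST {r}; in <A>→<G>, the suffix after <G> is empty, so FOLLOW(<G>) ⊇ FOLLOW(<A>) = {p}. Thus FOLLOW(<G>) = {p, r}.
FOLLOW(<L>): in <G>→<S> <L>, the suffix after <L> is empty, so FOLLOW(<L>) ⊇ FOLLOW(<G>) = {p, r}; in <A>→<L> p t <L> (occurrence 1), <L> is followed by p t <L> with FIRST {p}; in <A>→<L> p t <L> (occurrence 2), the suffix after <L> is empty, so FOLLOW(<L>) ⊇ FOLLOW(<A>) = {p}. Thus FOLLOW(<L>) = {p, r}.

{$, p, r, t}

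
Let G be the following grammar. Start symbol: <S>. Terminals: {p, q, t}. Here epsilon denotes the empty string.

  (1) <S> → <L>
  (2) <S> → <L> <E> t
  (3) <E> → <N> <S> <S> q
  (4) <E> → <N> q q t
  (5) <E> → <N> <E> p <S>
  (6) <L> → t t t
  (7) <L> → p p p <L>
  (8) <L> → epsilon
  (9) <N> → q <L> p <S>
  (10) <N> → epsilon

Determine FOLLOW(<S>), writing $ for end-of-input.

FIRST(<L>): from <L>→t t t we get {t}; from <L>→p p p <L> we get {p}; from <L>→epsilon we get {epsilon}. So FIRST(<L>) = {epsilon, p, t}.
FIRST(<N>): from <N>→q <L> p <S> we get {q}; from <N>→epsilon we get {epsilon}. So FIRST(<N>) = {epsilon, q}.
FIRST(<S>): from <S>→<L> we get {epsilon, p, t}; from <S>→<L> <E> t we get {p, q, t}. So FIRST(<S>) = {epsilon, p, q, t}.
FIRST(<E>): from <E>→<N> <S> <S> q we get {p, q, t}; from <E>→<N> q q t we get {q}; from <E>→<N> <E> p <S> we get {p, q, t}. So FIRST(<E>) = {p, q, t}.
FOLLOW(<S>) includes $ since <S> is the start symbol.
FOLLOW(<E>): in <S>→<L> <E> t, <E> is followed by t with FIRST {t}; in <E>→<N> <E> p <S>, <E> is followed by p <S> with FIRST {p}. Thus FOLLOW(<E>) = {p, t}.
FOLLOW(<N>): in <E>→<N> <S> <S> q, <N> is followed by <S> <S> q with FIRST {p, q, t}; in <E>→<N> q q t, <N> is followed by q q t with FIRST {q}; in <E>→<N> <E> p <S>, <N> is followed by <E> p <S> with FIRST {p, q, t}. Thus FOLLOW(<N>) = {p, q, t}.
FOLLOW(<S>): in <E>→<N> <S> <S> q (occurrence 1), <S> is followed by <S> q with FIRST {p, q, t}; in <E>→<N> <S> <S> q (occurrence 2), <S> is followed by q with FIRST {q}; in <E>→<N> <E> p <S>, the suffix after <S> is empty, so FOLLOW(<S>) ⊇ FOLLOW(<E>) = {p, t}; in <N>→q <L> p <S>, the suffix after <S> is empty, so FOLLOW(<S>) ⊇ FOLLOW(<N>) = {p, q, t}. Thus FOLLOW(<S>) = {$, p, q, t}.
FOLLOW(<L>): in <S>→<L>, the suffix after <L> is empty, so FOLLOW(<L>) ⊇ FOLLOW(<S>) = {$, p, q, t}; in <S>→<L> <E> t, <L> is followed by <E> t with FIRST {p, q, t}; in <L>→p p p <L>, the suffix after <L> is empty (adds nothing new); in <N>→q <L> p <S>, <L> is followed by p <S> with FIRST {p}. Thus FOLLOW(<L>) = {$, p, q, t}.

{$, p, q, t}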